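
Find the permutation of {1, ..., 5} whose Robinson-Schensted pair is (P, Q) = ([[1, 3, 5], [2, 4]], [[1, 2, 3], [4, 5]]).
2 4 5 1 3

Reverse the RSK construction: for i from n down to 1, find the cell of Q containing i, remove the entry at that cell from P, and reverse-bump it up through P; the value ejected from row 1 is w(i).

Step i=5: Q has 5 at row 2, column 2; remove 4 from row 2 of P and reverse-bump: 4 enters row 1 and ejects 3. So w(5) = 3. P is now [[1, 4, 5], [2]].
Step i=4: Q has 4 at row 2, column 1; remove 2 from row 2 of P and reverse-bump: 2 enters row 1 and ejects 1. So w(4) = 1. P is now [[2, 4, 5]].
Step i=3: Q has 3 at row 1, column 3; remove that cell from P, ejecting 5. So w(3) = 5. P is now [[2, 4]].
Step i=2: Q has 2 at row 1, column 2; remove that cell from P, ejecting 4. So w(2) = 4. P is now [[2]].
Step i=1: Q has 1 at row 1, column 1; remove that cell from P, ejecting 2. So w(1) = 2. P is now [].

So w = 2 4 5 1 3.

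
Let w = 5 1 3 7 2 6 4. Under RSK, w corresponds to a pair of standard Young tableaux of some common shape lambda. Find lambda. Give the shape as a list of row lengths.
Row-insert each entry into an empty tableau.

After inserting 5: P = [[5]].
After inserting 1: P = [[1], [5]].
After inserting 3: P = [[1, 3], [5]].
After inserting 7: P = [[1, 3, 7], [5]].
After inserting 2: P = [[1, 2, 7], [3], [5]].
After inserting 6: P = [[1, 2, 6], [3, 7], [5]].
After inserting 4: P = [[1, 2, 4], [3, 6], [5, 7]].

The final insertion tableau P = [[1, 2, 4], [3, 6], [5, 7]] has shape [3, 2, 2].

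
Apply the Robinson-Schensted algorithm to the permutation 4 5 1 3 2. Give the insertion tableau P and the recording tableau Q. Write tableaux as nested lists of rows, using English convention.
Insert each entry of the permutation into P by Schensted row insertion, recording in Q the position of each new cell.

After inserting 4: P = [[4]].
After inserting 5: P = [[4, 5]].
After inserting 1: P = [[1, 5], [4]].
After inserting 3: P = [[1, 3], [4, 5]].
After inserting 2: P = [[1, 2], [3, 5], [4]].

So P = [[1, 2], [3, 5], [4]], Q = [[1, 2], [3, 4], [5]].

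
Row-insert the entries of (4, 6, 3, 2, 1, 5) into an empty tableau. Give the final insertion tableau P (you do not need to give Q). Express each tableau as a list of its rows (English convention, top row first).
Insert 4: appended to row 1. P = [[4]].
Insert 6: appended to row 1. P = [[4, 6]].
Insert 3: 3 bumps 4 from row 1; 4 starts row 2. P = [[3, 6], [4]].
Insert 2: 2 bumps 3 from row 1; 3 bumps 4 from row 2; 4 starts row 3. P = [[2, 6], [3], [4]].
Insert 1: 1 bumps 2 from row 1; 2 bumps 3 from row 2; 3 bumps 4 from row 3; 4 starts row 4. P = [[1, 6], [2], [3], [4]].
Insert 5: 5 bumps 6 from row 1; 6 appends to row 2. P = [[1, 5], [2, 6], [3], [4]].

So P = [[1, 5], [2, 6], [3], [4]].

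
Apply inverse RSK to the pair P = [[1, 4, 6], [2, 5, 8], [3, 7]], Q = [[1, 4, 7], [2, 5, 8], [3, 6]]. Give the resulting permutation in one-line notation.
3 2 1 7 5 4 8 6

Reverse the RSK construction: for i from n down to 1, find the cell of Q containing i, remove the entry at that cell from P, and reverse-bump it up through P; the value ejected from row 1 is w(i).

Step i=8: Q has 8 at row 2, column 3; remove 8 from row 2 of P and reverse-bump: 8 enters row 1 and ejects 6. So w(8) = 6. P is now [[1, 4, 8], [2, 5], [3, 7]].
Step i=7: Q has 7 at row 1, column 3; remove that cell from P, ejecting 8. So w(7) = 8. P is now [[1, 4], [2, 5], [3, 7]].
Step i=6: Q has 6 at row 3, column 2; remove 7 from row 3 of P and reverse-bump: 7 enters row 2 and ejects 5; 5 enters row 1 and ejects 4. So w(6) = 4. P is now [[1, 5], [2, 7], [3]].
Step i=5: Q has 5 at row 2, column 2; remove 7 from row 2 of P and reverse-bump: 7 enters row 1 and ejects 5. So w(5) = 5. P is now [[1, 7], [2], [3]].
Step i=4: Q has 4 at row 1, column 2; remove that cell from P, ejecting 7. So w(4) = 7. P is now [[1], [2], [3]].
Step i=3: Q has 3 at row 3, column 1; remove 3 from row 3 of P and reverse-bump: 3 enters row 2 and ejects 2; 2 enters row 1 and ejects 1. So w(3) = 1. P is now [[2], [3]].
Step i=2: Q has 2 at row 2, column 1; remove 3 from row 2 of P and reverse-bump: 3 enters row 1 and ejects 2. So w(2) = 2. P is now [[3]].
Step i=1: Q has 1 at row 1, column 1; remove that cell from P, ejecting 3. So w(1) = 3. P is now [].

So w = 3 2 1 7 5 4 8 6.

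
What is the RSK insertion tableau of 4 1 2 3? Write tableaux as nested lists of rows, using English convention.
After inserting 4: P = [[4]].
After inserting 1: P = [[1], [4]].
After inserting 2: P = [[1, 2], [4]].
After inserting 3: P = [[1, 2, 3], [4]].

So P = [[1, 2, 3], [4]].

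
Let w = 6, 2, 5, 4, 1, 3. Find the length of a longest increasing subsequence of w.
2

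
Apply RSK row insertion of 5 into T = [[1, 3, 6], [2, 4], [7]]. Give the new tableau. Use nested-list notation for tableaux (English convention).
In row 1, 5 replaces 6 (the leftmost entry greater than 5); 6 is bumped to row 2. 6 is appended to row 2. The new tableau is [[1, 3, 5], [2, 4, 6], [7]].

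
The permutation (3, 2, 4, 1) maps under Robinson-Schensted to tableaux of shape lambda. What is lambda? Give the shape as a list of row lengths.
[2, 1, 1]

RSK row insertion gives P = [[1, 4], [2], [3]], which has shape [2, 1, 1].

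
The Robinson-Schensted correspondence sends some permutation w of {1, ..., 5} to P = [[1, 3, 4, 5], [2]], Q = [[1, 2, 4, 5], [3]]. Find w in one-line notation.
2 3 1 4 5

Reverse the RSK construction: for i from n down to 1, find the cell of Q containing i, remove the entry at that cell from P, and reverse-bump it up through P; the value ejected from row 1 is w(i).

Step i=5: Q has 5 at row 1, column 4; remove that cell from P, ejecting 5. So w(5) = 5. P is now [[1, 3, 4], [2]].
Step i=4: Q has 4 at row 1, column 3; remove that cell from P, ejecting 4. So w(4) = 4. P is now [[1, 3], [2]].
Step i=3: Q has 3 at row 2, column 1; remove 2 from row 2 of P and reverse-bump: 2 enters row 1 and ejects 1. So w(3) = 1. P is now [[2, 3]].
Step i=2: Q has 2 at row 1, column 2; remove that cell from P, ejecting 3. So w(2) = 3. P is now [[2]].
Step i=1: Q has 1 at row 1, column 1; remove that cell from P, ejecting 2. So w(1) = 2. P is now [].

So w = 2 3 1 4 5.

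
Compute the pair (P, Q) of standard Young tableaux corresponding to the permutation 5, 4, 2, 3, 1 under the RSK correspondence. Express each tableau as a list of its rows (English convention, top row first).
Insert each entry of the permutation into P by Schensted row insertion, recording in Q the position of each new cell.

After inserting 5: P = [[5]].
After inserting 4: P = [[4], [5]].
After inserting 2: P = [[2], [4], [5]].
After inserting 3: P = [[2, 3], [4], [5]].
After inserting 1: P = [[1, 3], [2], [4], [5]].

So P = [[1, 3], [2], [4], [5]], Q = [[1, 4], [2], [3], [5]].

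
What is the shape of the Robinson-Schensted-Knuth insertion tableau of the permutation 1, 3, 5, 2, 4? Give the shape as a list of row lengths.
[3, 2]

Row-insert each entry into an empty tableau.

After inserting 1: P = [[1]].
After inserting 3: P = [[1, 3]].
After inserting 5: P = [[1, 3, 5]].
After inserting 2: P = [[1, 2, 5], [3]].
After inserting 4: P = [[1, 2, 4], [3, 5]].

The final insertion tableau P = [[1, 2, 4], [3, 5]] has shape [3, 2].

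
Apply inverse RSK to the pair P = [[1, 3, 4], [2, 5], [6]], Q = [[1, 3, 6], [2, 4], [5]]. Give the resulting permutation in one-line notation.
Reverse the RSK construction: for i from n down to 1, find the cell of Q containing i, remove the entry at that cell from P, and reverse-bump it up through P; the value ejected from row 1 is w(i).

Step i=6: Q has 6 at row 1, column 3; remove that cell from P, ejecting 4. So w(6) = 4. P is now [[1, 3], [2, 5], [6]].
Step i=5: Q has 5 at row 3, column 1; remove 6 from row 3 of P and reverse-bump: 6 enters row 2 and ejects 5; 5 enters row 1 and ejects 3. So w(5) = 3. P is now [[1, 5], [2, 6]].
Step i=4: Q has 4 at row 2, column 2; remove 6 from row 2 of P and reverse-bump: 6 enters row 1 and ejects 5. So w(4) = 5. P is now [[1, 6], [2]].
Step i=3: Q has 3 at row 1, column 2; remove that cell from P, ejecting 6. So w(3) = 6. P is now [[1], [2]].
Step i=2: Q has 2 at row 2, column 1; remove 2 from row 2 of P and reverse-bump: 2 enters row 1 and ejects 1. So w(2) = 1. P is now [[2]].
Step i=1: Q has 1 at row 1, column 1; remove that cell from P, ejecting 2. So w(1) = 2. P is now [].

So w = 2 1 6 5 3 4.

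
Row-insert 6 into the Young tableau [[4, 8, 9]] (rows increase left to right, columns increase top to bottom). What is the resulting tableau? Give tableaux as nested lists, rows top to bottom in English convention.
[[4, 6, 9], [8]]

In row 1, 6 replaces 8 (the leftmost entry greater than 6); 8 is bumped to row 2. 8 starts a new row 2. The new tableau is [[4, 6, 9], [8]].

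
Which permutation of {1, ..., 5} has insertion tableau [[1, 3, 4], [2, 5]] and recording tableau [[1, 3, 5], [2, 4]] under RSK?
Reverse the RSK construction: for i from n down to 1, find the cell of Q containing i, remove the entry at that cell from P, and reverse-bump it up through P; the value ejected from row 1 is w(i).

Step i=5: Q has 5 at row 1, column 3; remove that cell from P, ejecting 4. So w(5) = 4. P is now [[1, 3], [2, 5]].
Step i=4: Q has 4 at row 2, column 2; remove 5 from row 2 of P and reverse-bump: 5 enters row 1 and ejects 3. So w(4) = 3. P is now [[1, 5], [2]].
Step i=3: Q has 3 at row 1, column 2; remove that cell from P, ejecting 5. So w(3) = 5. P is now [[1], [2]].
Step i=2: Q has 2 at row 2, column 1; remove 2 from row 2 of P and reverse-bump: 2 enters row 1 and ejects 1. So w(2) = 1. P is now [[2]].
Step i=1: Q has 1 at row 1, column 1; remove that cell from P, ejecting 2. So w(1) = 2. P is now [].

So w = 2 1 5 3 4.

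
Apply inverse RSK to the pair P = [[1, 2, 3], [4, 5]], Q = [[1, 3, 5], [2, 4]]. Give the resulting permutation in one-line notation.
Reverse the RSK construction: for i from n down to 1, find the cell of Q containing i, remove the entry at that cell from P, and reverse-bump it up through P; the value ejected from row 1 is w(i).

Step i=5: Q has 5 at row 1, column 3; remove that cell from P, ejecting 3. So w(5) = 3. P is now [[1, 2], [4, 5]].
Step i=4: Q has 4 at row 2, column 2; remove 5 from row 2 of P and reverse-bump: 5 enters row 1 and ejects 2. So w(4) = 2. P is now [[1, 5], [4]].
Step i=3: Q has 3 at row 1, column 2; remove that cell from P, ejecting 5. So w(3) = 5. P is now [[1], [4]].
Step i=2: Q has 2 at row 2, column 1; remove 4 from row 2 of P and reverse-bump: 4 enters row 1 and ejects 1. So w(2) = 1. P is now [[4]].
Step i=1: Q has 1 at row 1, column 1; remove that cell from P, ejecting 4. So w(1) = 4. P is now [].

So w = 4 1 5 2 3.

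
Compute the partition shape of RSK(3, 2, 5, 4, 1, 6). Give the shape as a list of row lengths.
[3, 2, 1]

Row-insert each entry into an empty tableau.

After inserting 3: P = [[3]].
After inserting 2: P = [[2], [3]].
After inserting 5: P = [[2, 5], [3]].
After inserting 4: P = [[2, 4], [3, 5]].
After inserting 1: P = [[1, 4], [2, 5], [3]].
After inserting 6: P = [[1, 4, 6], [2, 5], [3]].

The final insertion tableau P = [[1, 4, 6], [2, 5], [3]] has shape [3, 2, 1].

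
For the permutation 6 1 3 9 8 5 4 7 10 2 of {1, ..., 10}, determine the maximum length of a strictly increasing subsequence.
5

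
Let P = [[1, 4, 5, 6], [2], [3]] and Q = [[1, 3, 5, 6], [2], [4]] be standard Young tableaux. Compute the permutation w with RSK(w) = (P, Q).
3 2 4 1 5 6

Reverse the RSK construction: for i from n down to 1, find the cell of Q containing i, remove the entry at that cell from P, and reverse-bump it up through P; the value ejected from row 1 is w(i).

Step i=6: Q has 6 at row 1, column 4; remove that cell from P, ejecting 6. So w(6) = 6. P is now [[1, 4, 5], [2], [3]].
Step i=5: Q has 5 at row 1, column 3; remove that cell from P, ejecting 5. So w(5) = 5. P is now [[1, 4], [2], [3]].
Step i=4: Q has 4 at row 3, column 1; remove 3 from row 3 of P and reverse-bump: 3 enters row 2 and ejects 2; 2 enters row 1 and ejects 1. So w(4) = 1. P is now [[2, 4], [3]].
Step i=3: Q has 3 at row 1, column 2; remove that cell from P, ejecting 4. So w(3) = 4. P is now [[2], [3]].
Step i=2: Q has 2 at row 2, column 1; remove 3 from row 2 of P and reverse-bump: 3 enters row 1 and ejects 2. So w(2) = 2. P is now [[3]].
Step i=1: Q has 1 at row 1, column 1; remove that cell from P, ejecting 3. So w(1) = 3. P is now [].

So w = 3 2 4 1 5 6.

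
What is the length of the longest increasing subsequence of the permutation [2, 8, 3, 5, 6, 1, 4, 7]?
5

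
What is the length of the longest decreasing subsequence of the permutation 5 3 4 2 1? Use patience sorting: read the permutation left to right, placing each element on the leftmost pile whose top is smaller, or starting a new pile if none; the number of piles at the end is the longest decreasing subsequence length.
4

5: new pile. tops = [5]
3: new pile. tops = [5, 3]
4: onto pile 2 (replacing 3). tops = [5, 4]
2: new pile. tops = [5, 4, 2]
1: new pile. tops = [5, 4, 2, 1]

4 piles, so the longest decreasing subsequence has length 4.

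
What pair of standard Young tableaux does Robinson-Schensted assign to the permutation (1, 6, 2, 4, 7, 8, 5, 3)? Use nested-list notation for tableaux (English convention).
P = [[1, 2, 3, 5, 8], [4, 7], [6]], Q = [[1, 2, 4, 5, 6], [3, 7], [8]]

Insert each entry of the permutation into P by Schensted row insertion, recording in Q the position of each new cell.

Insert 1: appended to row 1. P = [[1]], Q = [[1]].
Insert 6: appended to row 1. P = [[1, 6]], Q = [[1, 2]].
Insert 2: 2 bumps 6 from row 1; 6 starts row 2. P = [[1, 2], [6]], Q = [[1, 2], [3]].
Insert 4: appended to row 1. P = [[1, 2, 4], [6]], Q = [[1, 2, 4], [3]].
Insert 7: appended to row 1. P = [[1, 2, 4, 7], [6]], Q = [[1, 2, 4, 5], [3]].
Insert 8: appended to row 1. P = [[1, 2, 4, 7, 8], [6]], Q = [[1, 2, 4, 5, 6], [3]].
Insert 5: 5 bumps 7 from row 1; 7 appends to row 2. P = [[1, 2, 4, 5, 8], [6, 7]], Q = [[1, 2, 4, 5, 6], [3, 7]].
Insert 3: 3 bumps 4 from row 1; 4 bumps 6 from row 2; 6 starts row 3. P = [[1, 2, 3, 5, 8], [4, 7], [6]], Q = [[1, 2, 4, 5, 6], [3, 7], [8]].

So P = [[1, 2, 3, 5, 8], [4, 7], [6]], Q = [[1, 2, 4, 5, 6], [3, 7], [8]].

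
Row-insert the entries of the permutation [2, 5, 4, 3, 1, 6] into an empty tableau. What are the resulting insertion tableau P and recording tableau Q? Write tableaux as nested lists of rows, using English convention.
P = [[1, 3, 6], [2], [4], [5]], Q = [[1, 2, 6], [3], [4], [5]]

Insert each entry of the permutation into P by Schensted row insertion, recording in Q the position of each new cell.

Insert 2: appended to row 1. P = [[2]].
Insert 5: appended to row 1. P = [[2, 5]].
Insert 4: 4 bumps 5 from row 1; 5 starts row 2. P = [[2, 4], [5]].
Insert 3: 3 bumps 4 from row 1; 4 bumps 5 from row 2; 5 starts row 3. P = [[2, 3], [4], [5]].
Insert 1: 1 bumps 2 from row 1; 2 bumps 4 from row 2; 4 bumps 5 from row 3; 5 starts row 4. P = [[1, 3], [2], [4], [5]].
Insert 6: appended to row 1. P = [[1, 3, 6], [2], [4], [5]].

So P = [[1, 3, 6], [2], [4], [5]], Q = [[1, 2, 6], [3], [4], [5]].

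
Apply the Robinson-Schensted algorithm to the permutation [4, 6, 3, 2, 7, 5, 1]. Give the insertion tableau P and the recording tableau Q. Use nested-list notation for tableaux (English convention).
P = [[1, 5, 7], [2, 6], [3], [4]], Q = [[1, 2, 5], [3, 6], [4], [7]]

Insert each entry of the permutation into P by Schensted row insertion, recording in Q the position of each new cell.

Insert 4: appended to row 1. P = [[4]].
Insert 6: appended to row 1. P = [[4, 6]].
Insert 3: 3 bumps 4 from row 1; 4 starts row 2. P = [[3, 6], [4]].
Insert 2: 2 bumps 3 from row 1; 3 bumps 4 from row 2; 4 starts row 3. P = [[2, 6], [3], [4]].
Insert 7: appended to row 1. P = [[2, 6, 7], [3], [4]].
Insert 5: 5 bumps 6 from row 1; 6 appends to row 2. P = [[2, 5, 7], [3, 6], [4]].
Insert 1: 1 bumps 2 from row 1; 2 bumps 3 from row 2; 3 bumps 4 from row 3; 4 starts row 4. P = [[1, 5, 7], [2, 6], [3], [4]].

So P = [[1, 5, 7], [2, 6], [3], [4]], Q = [[1, 2, 5], [3, 6], [4], [7]].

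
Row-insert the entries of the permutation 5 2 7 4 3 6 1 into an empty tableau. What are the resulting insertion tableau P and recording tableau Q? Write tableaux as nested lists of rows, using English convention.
Insert each entry of the permutation into P by Schensted row insertion, recording in Q the position of each new cell.

Insert 5: appended to row 1. P = [[5]].
Insert 2: 2 bumps 5 from row 1; 5 starts row 2. P = [[2], [5]].
Insert 7: appended to row 1. P = [[2, 7], [5]].
Insert 4: 4 bumps 7 from row 1; 7 appends to row 2. P = [[2, 4], [5, 7]].
Insert 3: 3 bumps 4 from row 1; 4 bumps 5 from row 2; 5 starts row 3. P = [[2, 3], [4, 7], [5]].
Insert 6: appended to row 1. P = [[2, 3, 6], [4, 7], [5]].
Insert 1: 1 bumps 2 from row 1; 2 bumps 4 from row 2; 4 bumps 5 from row 3; 5 starts row 4. P = [[1, 3, 6], [2, 7], [4], [5]].

So P = [[1, 3, 6], [2, 7], [4], [5]], Q = [[1, 3, 6], [2, 4], [5], [7]].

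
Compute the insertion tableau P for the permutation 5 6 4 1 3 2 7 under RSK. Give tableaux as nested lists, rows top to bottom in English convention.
Insert 5: appended to row 1. P = [[5]].
Insert 6: appended to row 1. P = [[5, 6]].
Insert 4: 4 bumps 5 from row 1; 5 starts row 2. P = [[4, 6], [5]].
Insert 1: 1 bumps 4 from row 1; 4 bumps 5 from row 2; 5 starts row 3. P = [[1, 6], [4], [5]].
Insert 3: 3 bumps 6 from row 1; 6 appends to row 2. P = [[1, 3], [4, 6], [5]].
Insert 2: 2 bumps 3 from row 1; 3 bumps 4 from row 2; 4 bumps 5 from row 3; 5 starts row 4. P = [[1, 2], [3, 6], [4], [5]].
Insert 7: appended to row 1. P = [[1, 2, 7], [3, 6], [4], [5]].

So P = [[1, 2, 7], [3, 6], [4], [5]].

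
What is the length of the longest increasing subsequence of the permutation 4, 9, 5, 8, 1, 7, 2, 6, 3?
3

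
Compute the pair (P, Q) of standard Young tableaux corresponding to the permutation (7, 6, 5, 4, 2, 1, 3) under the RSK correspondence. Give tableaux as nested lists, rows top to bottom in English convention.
P = [[1, 3], [2], [4], [5], [6], [7]], Q = [[1, 7], [2], [3], [4], [5], [6]]

Insert each entry of the permutation into P by Schensted row insertion, recording in Q the position of each new cell.

Insert 7: appended to row 1. P = [[7]].
Insert 6: 6 bumps 7 from row 1; 7 starts row 2. P = [[6], [7]].
Insert 5: 5 bumps 6 from row 1; 6 bumps 7 from row 2; 7 starts row 3. P = [[5], [6], [7]].
Insert 4: 4 bumps 5 from row 1; 5 bumps 6 from row 2; 6 bumps 7 from row 3; 7 starts row 4. P = [[4], [5], [6], [7]].
Insert 2: 2 bumps 4 from row 1; 4 bumps 5 from row 2; 5 bumps 6 from row 3; 6 bumps 7 from row 4; 7 starts row 5. P = [[2], [4], [5], [6], [7]].
Insert 1: 1 bumps 2 from row 1; 2 bumps 4 from row 2; 4 bumps 5 from row 3; 5 bumps 6 from row 4; 6 bumps 7 from row 5; 7 starts row 6. P = [[1], [2], [4], [5], [6], [7]].
Insert 3: appended to row 1. P = [[1, 3], [2], [4], [5], [6], [7]].

So P = [[1, 3], [2], [4], [5], [6], [7]], Q = [[1, 7], [2], [3], [4], [5], [6]].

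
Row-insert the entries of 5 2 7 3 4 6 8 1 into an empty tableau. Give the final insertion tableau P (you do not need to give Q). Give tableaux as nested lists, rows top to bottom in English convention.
P = [[1, 3, 4, 6, 8], [2, 7], [5]]

Insert 5: appended to row 1. P = [[5]].
Insert 2: 2 bumps 5 from row 1; 5 starts row 2. P = [[2], [5]].
Insert 7: appended to row 1. P = [[2, 7], [5]].
Insert 3: 3 bumps 7 from row 1; 7 appends to row 2. P = [[2, 3], [5, 7]].
Insert 4: appended to row 1. P = [[2, 3, 4], [5, 7]].
Insert 6: appended to row 1. P = [[2, 3, 4, 6], [5, 7]].
Insert 8: appended to row 1. P = [[2, 3, 4, 6, 8], [5, 7]].
Insert 1: 1 bumps 2 from row 1; 2 bumps 5 from row 2; 5 starts row 3. P = [[1, 3, 4, 6, 8], [2, 7], [5]].

So P = [[1, 3, 4, 6, 8], [2, 7], [5]].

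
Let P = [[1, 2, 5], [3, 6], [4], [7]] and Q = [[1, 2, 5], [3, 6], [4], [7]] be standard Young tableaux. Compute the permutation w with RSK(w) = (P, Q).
1 7 4 3 6 5 2

Reverse the RSK construction: for i from n down to 1, find the cell of Q containing i, remove the entry at that cell from P, and reverse-bump it up through P; the value ejected from row 1 is w(i).

Step i=7: Q has 7 at row 4, column 1; remove 7 from row 4 of P and reverse-bump: 7 enters row 3 and ejects 4; 4 enters row 2 and ejects 3; 3 enters row 1 and ejects 2. So w(7) = 2. P is now [[1, 3, 5], [4, 6], [7]].
Step i=6: Q has 6 at row 2, column 2; remove 6 from row 2 of P and reverse-bump: 6 enters row 1 and ejects 5. So w(6) = 5. P is now [[1, 3, 6], [4], [7]].
Step i=5: Q has 5 at row 1, column 3; remove that cell from P, ejecting 6. So w(5) = 6. P is now [[1, 3], [4], [7]].
Step i=4: Q has 4 at row 3, column 1; remove 7 from row 3 of P and reverse-bump: 7 enters row 2 and ejects 4; 4 enters row 1 and ejects 3. So w(4) = 3. P is now [[1, 4], [7]].
Step i=3: Q has 3 at row 2, column 1; remove 7 from row 2 of P and reverse-bump: 7 enters row 1 and ejects 4. So w(3) = 4. P is now [[1, 7]].
Step i=2: Q has 2 at row 1, column 2; remove that cell from P, ejecting 7. So w(2) = 7. P is now [[1]].
Step i=1: Q has 1 at row 1, column 1; remove that cell from P, ejecting 1. So w(1) = 1. P is now [].

So w = 1 7 4 3 6 5 2.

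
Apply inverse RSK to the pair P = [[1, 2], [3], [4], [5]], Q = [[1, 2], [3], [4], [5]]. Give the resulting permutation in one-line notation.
Reverse the RSK construction: for i from n down to 1, find the cell of Q containing i, remove the entry at that cell from P, and reverse-bump it up through P; the value ejected from row 1 is w(i).

Step i=5: Q has 5 at row 4, column 1; remove 5 from row 4 of P and reverse-bump: 5 enters row 3 and ejects 4; 4 enters row 2 and ejects 3; 3 enters row 1 and ejects 2. So w(5) = 2. P is now [[1, 3], [4], [5]].
Step i=4: Q has 4 at row 3, column 1; remove 5 from row 3 of P and reverse-bump: 5 enters row 2 and ejects 4; 4 enters row 1 and ejects 3. So w(4) = 3. P is now [[1, 4], [5]].
Step i=3: Q has 3 at row 2, column 1; remove 5 from row 2 of P and reverse-bump: 5 enters row 1 and ejects 4. So w(3) = 4. P is now [[1, 5]].
Step i=2: Q has 2 at row 1, column 2; remove that cell from P, ejecting 5. So w(2) = 5. P is now [[1]].
Step i=1: Q has 1 at row 1, column 1; remove that cell from P, ejecting 1. So w(1) = 1. P is now [].

So w = 1 5 4 3 2.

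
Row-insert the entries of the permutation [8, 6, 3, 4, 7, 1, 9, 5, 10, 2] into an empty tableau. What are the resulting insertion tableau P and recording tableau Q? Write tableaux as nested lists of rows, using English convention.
Insert each entry of the permutation into P by Schensted row insertion, recording in Q the position of each new cell.

After inserting 8: P = [[8]].
After inserting 6: P = [[6], [8]].
After inserting 3: P = [[3], [6], [8]].
After inserting 4: P = [[3, 4], [6], [8]].
After inserting 7: P = [[3, 4, 7], [6], [8]].
After inserting 1: P = [[1, 4, 7], [3], [6], [8]].
After inserting 9: P = [[1, 4, 7, 9], [3], [6], [8]].
After inserting 5: P = [[1, 4, 5, 9], [3, 7], [6], [8]].
After inserting 10: P = [[1, 4, 5, 9, 10], [3, 7], [6], [8]].
After inserting 2: P = [[1, 2, 5, 9, 10], [3, 4], [6, 7], [8]].

So P = [[1, 2, 5, 9, 10], [3, 4], [6, 7], [8]], Q = [[1, 4, 5, 7, 9], [2, 8], [3, 10], [6]].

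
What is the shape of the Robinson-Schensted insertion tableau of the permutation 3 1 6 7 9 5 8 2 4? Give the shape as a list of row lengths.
Row-insert each entry into an empty tableau.

After inserting 3: P = [[3]].
After inserting 1: P = [[1], [3]].
After inserting 6: P = [[1, 6], [3]].
After inserting 7: P = [[1, 6, 7], [3]].
After inserting 9: P = [[1, 6, 7, 9], [3]].
After inserting 5: P = [[1, 5, 7, 9], [3, 6]].
After inserting 8: P = [[1, 5, 7, 8], [3, 6, 9]].
After inserting 2: P = [[1, 2, 7, 8], [3, 5, 9], [6]].
After inserting 4: P = [[1, 2, 4, 8], [3, 5, 7], [6, 9]].

The final insertion tableau P = [[1, 2, 4, 8], [3, 5, 7], [6, 9]] has shape [4, 3, 2].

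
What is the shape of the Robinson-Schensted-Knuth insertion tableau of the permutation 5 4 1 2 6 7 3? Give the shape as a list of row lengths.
RSK row insertion gives P = [[1, 2, 3, 7], [4, 6], [5]], which has shape [4, 2, 1].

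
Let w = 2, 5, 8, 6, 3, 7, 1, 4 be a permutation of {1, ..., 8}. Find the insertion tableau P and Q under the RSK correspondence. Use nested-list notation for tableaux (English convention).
Insert each entry of the permutation into P by Schensted row insertion, recording in Q the position of each new cell.

Insert 2: appended to row 1. P = [[2]], Q = [[1]].
Insert 5: appended to row 1. P = [[2, 5]], Q = [[1, 2]].
Insert 8: appended to row 1. P = [[2, 5, 8]], Q = [[1, 2, 3]].
Insert 6: 6 bumps 8 from row 1; 8 starts row 2. P = [[2, 5, 6], [8]], Q = [[1, 2, 3], [4]].
Insert 3: 3 bumps 5 from row 1; 5 bumps 8 from row 2; 8 starts row 3. P = [[2, 3, 6], [5], [8]], Q = [[1, 2, 3], [4], [5]].
Insert 7: appended to row 1. P = [[2, 3, 6, 7], [5], [8]], Q = [[1, 2, 3, 6], [4], [5]].
Insert 1: 1 bumps 2 from row 1; 2 bumps 5 from row 2; 5 bumps 8 from row 3; 8 starts row 4. P = [[1, 3, 6, 7], [2], [5], [8]], Q = [[1, 2, 3, 6], [4], [5], [7]].
Insert 4: 4 bumps 6 from row 1; 6 appends to row 2. P = [[1, 3, 4, 7], [2, 6], [5], [8]], Q = [[1, 2, 3, 6], [4, 8], [5], [7]].

So P = [[1, 3, 4, 7], [2, 6], [5], [8]], Q = [[1, 2, 3, 6], [4, 8], [5], [7]].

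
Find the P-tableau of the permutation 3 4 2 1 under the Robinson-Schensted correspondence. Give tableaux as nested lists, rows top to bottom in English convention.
P = [[1, 4], [2], [3]]

Insert 3: appended to row 1. P = [[3]].
Insert 4: appended to row 1. P = [[3, 4]].
Insert 2: 2 bumps 3 from row 1; 3 starts row 2. P = [[2, 4], [3]].
Insert 1: 1 bumps 2 from row 1; 2 bumps 3 from row 2; 3 starts row 3. P = [[1, 4], [2], [3]].

So P = [[1, 4], [2], [3]].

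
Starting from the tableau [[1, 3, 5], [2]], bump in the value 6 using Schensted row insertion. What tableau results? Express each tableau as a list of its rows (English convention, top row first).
[[1, 3, 5, 6], [2]]

6 is larger than every entry of row 1, so it is appended to row 1. The new tableau is [[1, 3, 5, 6], [2]].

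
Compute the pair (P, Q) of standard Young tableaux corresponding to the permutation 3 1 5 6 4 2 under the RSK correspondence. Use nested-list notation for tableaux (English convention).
P = [[1, 2, 6], [3, 4], [5]], Q = [[1, 3, 4], [2, 5], [6]]

Insert each entry of the permutation into P by Schensted row insertion, recording in Q the position of each new cell.

Insert 3: appended to row 1. P = [[3]].
Insert 1: 1 bumps 3 from row 1; 3 starts row 2. P = [[1], [3]].
Insert 5: appended to row 1. P = [[1, 5], [3]].
Insert 6: appended to row 1. P = [[1, 5, 6], [3]].
Insert 4: 4 bumps 5 from row 1; 5 appends to row 2. P = [[1, 4, 6], [3, 5]].
Insert 2: 2 bumps 4 from row 1; 4 bumps 5 from row 2; 5 starts row 3. P = [[1, 2, 6], [3, 4], [5]].

So P = [[1, 2, 6], [3, 4], [5]], Q = [[1, 3, 4], [2, 5], [6]].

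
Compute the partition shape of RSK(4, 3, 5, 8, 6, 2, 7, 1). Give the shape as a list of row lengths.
[4, 2, 1, 1]

RSK row insertion gives P = [[1, 5, 6, 7], [2, 8], [3], [4]], which has shape [4, 2, 1, 1].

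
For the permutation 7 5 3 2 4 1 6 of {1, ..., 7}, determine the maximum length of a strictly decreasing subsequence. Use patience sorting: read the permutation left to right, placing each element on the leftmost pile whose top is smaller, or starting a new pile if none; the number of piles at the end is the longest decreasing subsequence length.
7: new pile. tops = [7]
5: new pile. tops = [7, 5]
3: new pile. tops = [7, 5, 3]
2: new pile. tops = [7, 5, 3, 2]
4: onto pile 3 (replacing 3). tops = [7, 5, 4, 2]
1: new pile. tops = [7, 5, 4, 2, 1]
6: onto pile 2 (replacing 5). tops = [7, 6, 4, 2, 1]

5 piles, so the longest decreasing subsequence has length 5.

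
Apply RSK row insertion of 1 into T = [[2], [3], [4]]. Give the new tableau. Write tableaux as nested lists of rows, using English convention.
[[1], [2], [3], [4]]

In row 1, 1 replaces 2 (the leftmost entry greater than 1); 2 is bumped to row 2. In row 2, 2 replaces 3 (the leftmost entry greater than 2); 3 is bumped to row 3. In row 3, 3 replaces 4 (the leftmost entry greater than 3); 4 is bumped to row 4. 4 starts a new row 4. The new tableau is [[1], [2], [3], [4]].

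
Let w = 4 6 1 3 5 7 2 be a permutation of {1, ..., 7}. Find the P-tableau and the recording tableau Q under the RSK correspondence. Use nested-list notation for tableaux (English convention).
P = [[1, 2, 5, 7], [3, 6], [4]], Q = [[1, 2, 5, 6], [3, 4], [7]]

Insert each entry of the permutation into P by Schensted row insertion, recording in Q the position of each new cell.

Insert 4: appended to row 1. P = [[4]].
Insert 6: appended to row 1. P = [[4, 6]].
Insert 1: 1 bumps 4 from row 1; 4 starts row 2. P = [[1, 6], [4]].
Insert 3: 3 bumps 6 from row 1; 6 appends to row 2. P = [[1, 3], [4, 6]].
Insert 5: appended to row 1. P = [[1, 3, 5], [4, 6]].
Insert 7: appended to row 1. P = [[1, 3, 5, 7], [4, 6]].
Insert 2: 2 bumps 3 from row 1; 3 bumps 4 from row 2; 4 starts row 3. P = [[1, 2, 5, 7], [3, 6], [4]].

So P = [[1, 2, 5, 7], [3, 6], [4]], Q = [[1, 2, 5, 6], [3, 4], [7]].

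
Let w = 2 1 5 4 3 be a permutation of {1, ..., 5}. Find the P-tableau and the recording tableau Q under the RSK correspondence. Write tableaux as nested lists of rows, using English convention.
P = [[1, 3], [2, 4], [5]], Q = [[1, 3], [2, 4], [5]]

Insert each entry of the permutation into P by Schensted row insertion, recording in Q the position of each new cell.

Insert 2: appended to row 1. P = [[2]].
Insert 1: 1 bumps 2 from row 1; 2 starts row 2. P = [[1], [2]].
Insert 5: appended to row 1. P = [[1, 5], [2]].
Insert 4: 4 bumps 5 from row 1; 5 appends to row 2. P = [[1, 4], [2, 5]].
Insert 3: 3 bumps 4 from row 1; 4 bumps 5 from row 2; 5 starts row 3. P = [[1, 3], [2, 4], [5]].

So P = [[1, 3], [2, 4], [5]], Q = [[1, 3], [2, 4], [5]].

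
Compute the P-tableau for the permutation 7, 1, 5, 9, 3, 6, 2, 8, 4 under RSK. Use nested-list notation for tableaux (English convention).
P = [[1, 2, 4, 8], [3, 6], [5, 9], [7]]

After inserting 7: P = [[7]].
After inserting 1: P = [[1], [7]].
After inserting 5: P = [[1, 5], [7]].
After inserting 9: P = [[1, 5, 9], [7]].
After inserting 3: P = [[1, 3, 9], [5], [7]].
After inserting 6: P = [[1, 3, 6], [5, 9], [7]].
After inserting 2: P = [[1, 2, 6], [3, 9], [5], [7]].
After inserting 8: P = [[1, 2, 6, 8], [3, 9], [5], [7]].
After inserting 4: P = [[1, 2, 4, 8], [3, 6], [5, 9], [7]].

So P = [[1, 2, 4, 8], [3, 6], [5, 9], [7]].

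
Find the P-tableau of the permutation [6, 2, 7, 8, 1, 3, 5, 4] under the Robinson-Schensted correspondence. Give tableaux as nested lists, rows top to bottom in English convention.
P = [[1, 3, 4], [2, 5, 8], [6, 7]]

Insert 6: appended to row 1. P = [[6]].
Insert 2: 2 bumps 6 from row 1; 6 starts row 2. P = [[2], [6]].
Insert 7: appended to row 1. P = [[2, 7], [6]].
Insert 8: appended to row 1. P = [[2, 7, 8], [6]].
Insert 1: 1 bumps 2 from row 1; 2 bumps 6 from row 2; 6 starts row 3. P = [[1, 7, 8], [2], [6]].
Insert 3: 3 bumps 7 from row 1; 7 appends to row 2. P = [[1, 3, 8], [2, 7], [6]].
Insert 5: 5 bumps 8 from row 1; 8 appends to row 2. P = [[1, 3, 5], [2, 7, 8], [6]].
Insert 4: 4 bumps 5 from row 1; 5 bumps 7 from row 2; 7 appends to row 3. P = [[1, 3, 4], [2, 5, 8], [6, 7]].

So P = [[1, 3, 4], [2, 5, 8], [6, 7]].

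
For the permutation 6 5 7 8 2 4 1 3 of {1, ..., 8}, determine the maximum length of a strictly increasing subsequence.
3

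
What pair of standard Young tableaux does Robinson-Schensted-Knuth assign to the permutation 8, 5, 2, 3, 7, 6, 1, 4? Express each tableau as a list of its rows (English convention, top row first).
Insert each entry of the permutation into P by Schensted row insertion, recording in Q the position of each new cell.

Insert 8: appended to row 1. P = [[8]], Q = [[1]].
Insert 5: 5 bumps 8 from row 1; 8 starts row 2. P = [[5], [8]], Q = [[1], [2]].
Insert 2: 2 bumps 5 from row 1; 5 bumps 8 from row 2; 8 starts row 3. P = [[2], [5], [8]], Q = [[1], [2], [3]].
Insert 3: appended to row 1. P = [[2, 3], [5], [8]], Q = [[1, 4], [2], [3]].
Insert 7: appended to row 1. P = [[2, 3, 7], [5], [8]], Q = [[1, 4, 5], [2], [3]].
Insert 6: 6 bumps 7 from row 1; 7 appends to row 2. P = [[2, 3, 6], [5, 7], [8]], Q = [[1, 4, 5], [2, 6], [3]].
Insert 1: 1 bumps 2 from row 1; 2 bumps 5 from row 2; 5 bumps 8 from row 3; 8 starts row 4. P = [[1, 3, 6], [2, 7], [5], [8]], Q = [[1, 4, 5], [2, 6], [3], [7]].
Insert 4: 4 bumps 6 from row 1; 6 bumps 7 from row 2; 7 appends to row 3. P = [[1, 3, 4], [2, 6], [5, 7], [8]], Q = [[1, 4, 5], [2, 6], [3, 8], [7]].

So P = [[1, 3, 4], [2, 6], [5, 7], [8]], Q = [[1, 4, 5], [2, 6], [3, 8], [7]].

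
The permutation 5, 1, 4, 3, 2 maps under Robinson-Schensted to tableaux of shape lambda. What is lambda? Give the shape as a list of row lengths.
Row-insert each entry into an empty tableau.

After inserting 5: P = [[5]].
After inserting 1: P = [[1], [5]].
After inserting 4: P = [[1, 4], [5]].
After inserting 3: P = [[1, 3], [4], [5]].
After inserting 2: P = [[1, 2], [3], [4], [5]].

The final insertion tableau P = [[1, 2], [3], [4], [5]] has shape [2, 1, 1, 1].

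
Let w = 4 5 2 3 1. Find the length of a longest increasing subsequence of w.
2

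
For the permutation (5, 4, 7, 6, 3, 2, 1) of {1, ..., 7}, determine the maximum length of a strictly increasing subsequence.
2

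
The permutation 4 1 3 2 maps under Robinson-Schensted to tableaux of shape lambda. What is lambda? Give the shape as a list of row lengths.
Row-insert each entry into an empty tableau.

After inserting 4: P = [[4]].
After inserting 1: P = [[1], [4]].
After inserting 3: P = [[1, 3], [4]].
After inserting 2: P = [[1, 2], [3], [4]].

The final insertion tableau P = [[1, 2], [3], [4]] has shape [2, 1, 1].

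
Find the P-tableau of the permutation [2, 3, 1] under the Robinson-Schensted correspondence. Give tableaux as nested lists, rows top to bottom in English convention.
P = [[1, 3], [2]]

Insert 2: appended to row 1. P = [[2]].
Insert 3: appended to row 1. P = [[2, 3]].
Insert 1: 1 bumps 2 from row 1; 2 starts row 2. P = [[1, 3], [2]].

So P = [[1, 3], [2]].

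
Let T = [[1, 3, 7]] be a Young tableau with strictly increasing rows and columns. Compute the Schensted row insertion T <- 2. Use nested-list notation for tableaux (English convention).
In row 1, 2 replaces 3 (the leftmost entry greater than 2); 3 is bumped to row 2. 3 starts a new row 2. The new tableau is [[1, 2, 7], [3]].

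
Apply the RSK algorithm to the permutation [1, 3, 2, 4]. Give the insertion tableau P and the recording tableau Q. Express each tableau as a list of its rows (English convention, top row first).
P = [[1, 2, 4], [3]], Q = [[1, 2, 4], [3]]

Insert each entry of the permutation into P by Schensted row insertion, recording in Q the position of each new cell.

Insert 1: appended to row 1. P = [[1]], Q = [[1]].
Insert 3: appended to row 1. P = [[1, 3]], Q = [[1, 2]].
Insert 2: 2 bumps 3 from row 1; 3 starts row 2. P = [[1, 2], [3]], Q = [[1, 2], [3]].
Insert 4: appended to row 1. P = [[1, 2, 4], [3]], Q = [[1, 2, 4], [3]].

So P = [[1, 2, 4], [3]], Q = [[1, 2, 4], [3]].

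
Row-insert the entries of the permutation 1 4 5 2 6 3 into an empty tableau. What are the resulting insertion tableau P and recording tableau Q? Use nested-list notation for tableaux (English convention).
P = [[1, 2, 3, 6], [4, 5]], Q = [[1, 2, 3, 5], [4, 6]]

Insert each entry of the permutation into P by Schensted row insertion, recording in Q the position of each new cell.

After inserting 1: P = [[1]].
After inserting 4: P = [[1, 4]].
After inserting 5: P = [[1, 4, 5]].
After inserting 2: P = [[1, 2, 5], [4]].
After inserting 6: P = [[1, 2, 5, 6], [4]].
After inserting 3: P = [[1, 2, 3, 6], [4, 5]].

So P = [[1, 2, 3, 6], [4, 5]], Q = [[1, 2, 3, 5], [4, 6]].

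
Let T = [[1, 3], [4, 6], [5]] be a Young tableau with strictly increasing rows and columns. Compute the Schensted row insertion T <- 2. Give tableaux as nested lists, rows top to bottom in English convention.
In row 1, 2 replaces 3 (the leftmost entry greater than 2); 3 is bumped to row 2. In row 2, 3 replaces 4 (the leftmost entry greater than 3); 4 is bumped to row 3. In row 3, 4 replaces 5 (the leftmost entry greater than 4); 5 is bumped to row 4. 5 starts a new row 4. The new tableau is [[1, 2], [3, 6], [4], [5]].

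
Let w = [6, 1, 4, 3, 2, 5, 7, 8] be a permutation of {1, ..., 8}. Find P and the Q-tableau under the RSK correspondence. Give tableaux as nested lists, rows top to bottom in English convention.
Insert each entry of the permutation into P by Schensted row insertion, recording in Q the position of each new cell.

After inserting 6: P = [[6]].
After inserting 1: P = [[1], [6]].
After inserting 4: P = [[1, 4], [6]].
After inserting 3: P = [[1, 3], [4], [6]].
After inserting 2: P = [[1, 2], [3], [4], [6]].
After inserting 5: P = [[1, 2, 5], [3], [4], [6]].
After inserting 7: P = [[1, 2, 5, 7], [3], [4], [6]].
After inserting 8: P = [[1, 2, 5, 7, 8], [3], [4], [6]].

So P = [[1, 2, 5, 7, 8], [3], [4], [6]], Q = [[1, 3, 6, 7, 8], [2], [4], [5]].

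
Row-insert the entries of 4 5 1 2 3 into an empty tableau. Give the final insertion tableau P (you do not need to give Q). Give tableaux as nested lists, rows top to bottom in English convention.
P = [[1, 2, 3], [4, 5]]

After inserting 4: P = [[4]].
After inserting 5: P = [[4, 5]].
After inserting 1: P = [[1, 5], [4]].
After inserting 2: P = [[1, 2], [4, 5]].
After inserting 3: P = [[1, 2, 3], [4, 5]].

So P = [[1, 2, 3], [4, 5]].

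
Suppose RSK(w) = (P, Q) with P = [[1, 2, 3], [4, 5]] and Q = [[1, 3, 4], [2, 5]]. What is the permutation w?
4 1 2 5 3

Reverse RSK: for i = n, n-1, ..., 1, locate i in Q, remove the corresponding corner cell from P, and reverse-bump its entry up through P; the value ejected from row 1 is w(i).

So w = 4 1 2 5 3.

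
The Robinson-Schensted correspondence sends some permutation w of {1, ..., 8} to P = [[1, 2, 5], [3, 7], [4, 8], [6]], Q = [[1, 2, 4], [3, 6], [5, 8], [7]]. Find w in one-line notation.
Reverse the RSK construction: for i from n down to 1, find the cell of Q containing i, remove the entry at that cell from P, and reverse-bump it up through P; the value ejected from row 1 is w(i).

Step i=8: Q has 8 at row 3, column 2; remove 8 from row 3 of P and reverse-bump: 8 enters row 2 and ejects 7; 7 enters row 1 and ejects 5. So w(8) = 5. P is now [[1, 2, 7], [3, 8], [4], [6]].
Step i=7: Q has 7 at row 4, column 1; remove 6 from row 4 of P and reverse-bump: 6 enters row 3 and ejects 4; 4 enters row 2 and ejects 3; 3 enters row 1 and ejects 2. So w(7) = 2. P is now [[1, 3, 7], [4, 8], [6]].
Step i=6: Q has 6 at row 2, column 2; remove 8 from row 2 of P and reverse-bump: 8 enters row 1 and ejects 7. So w(6) = 7. P is now [[1, 3, 8], [4], [6]].
Step i=5: Q has 5 at row 3, column 1; remove 6 from row 3 of P and reverse-bump: 6 enters row 2 and ejects 4; 4 enters row 1 and ejects 3. So w(5) = 3. P is now [[1, 4, 8], [6]].
Step i=4: Q has 4 at row 1, column 3; remove that cell from P, ejecting 8. So w(4) = 8. P is now [[1, 4], [6]].
Step i=3: Q has 3 at row 2, column 1; remove 6 from row 2 of P and reverse-bump: 6 enters row 1 and ejects 4. So w(3) = 4. P is now [[1, 6]].
Step i=2: Q has 2 at row 1, column 2; remove that cell from P, ejecting 6. So w(2) = 6. P is now [[1]].
Step i=1: Q has 1 at row 1, column 1; remove that cell from P, ejecting 1. So w(1) = 1. P is now [].

So w = 1 6 4 8 3 7 2 5.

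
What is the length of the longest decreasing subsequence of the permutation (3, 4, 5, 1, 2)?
2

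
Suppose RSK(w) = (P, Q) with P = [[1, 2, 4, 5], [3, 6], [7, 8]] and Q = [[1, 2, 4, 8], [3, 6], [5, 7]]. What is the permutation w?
Reverse the RSK construction: for i from n down to 1, find the cell of Q containing i, remove the entry at that cell from P, and reverse-bump it up through P; the value ejected from row 1 is w(i).

Step i=8: Q has 8 at row 1, column 4; remove that cell from P, ejecting 5. So w(8) = 5. P is now [[1, 2, 4], [3, 6], [7, 8]].
Step i=7: Q has 7 at row 3, column 2; remove 8 from row 3 of P and reverse-bump: 8 enters row 2 and ejects 6; 6 enters row 1 and ejects 4. So w(7) = 4. P is now [[1, 2, 6], [3, 8], [7]].
Step i=6: Q has 6 at row 2, column 2; remove 8 from row 2 of P and reverse-bump: 8 enters row 1 and ejects 6. So w(6) = 6. P is now [[1, 2, 8], [3], [7]].
Step i=5: Q has 5 at row 3, column 1; remove 7 from row 3 of P and reverse-bump: 7 enters row 2 and ejects 3; 3 enters row 1 and ejects 2. So w(5) = 2. P is now [[1, 3, 8], [7]].
Step i=4: Q has 4 at row 1, column 3; remove that cell from P, ejecting 8. So w(4) = 8. P is now [[1, 3], [7]].
Step i=3: Q has 3 at row 2, column 1; remove 7 from row 2 of P and reverse-bump: 7 enters row 1 and ejects 3. So w(3) = 3. P is now [[1, 7]].
Step i=2: Q has 2 at row 1, column 2; remove that cell from P, ejecting 7. So w(2) = 7. P is now [[1]].
Step i=1: Q has 1 at row 1, column 1; remove that cell from P, ejecting 1. So w(1) = 1. P is now [].

So w = 1 7 3 8 2 6 4 5.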